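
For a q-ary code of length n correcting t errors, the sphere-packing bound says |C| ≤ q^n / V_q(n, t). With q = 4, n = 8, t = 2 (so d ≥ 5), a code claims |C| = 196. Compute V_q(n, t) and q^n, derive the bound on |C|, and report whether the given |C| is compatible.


V_q(n, t) = 277, q^n = 65536, Hamming bound = 236, |C| = 196 ≤ bound (satisfied).

Step 1: Compute V_q(n, t) = Σ_{j=0}^2 C(n, j) (q−1)^j.
  j = 0: C(8,0)·(3)^0 = 1·1 = 1.
  j = 1: C(8,1)·(3)^1 = 8·3 = 24.
  j = 2: C(8,2)·(3)^2 = 28·9 = 252.
  V_q(n, t) = 1 + 24 + 252 = 277.
Step 2: q^n = 4^8 = 65536.
Step 3: Hamming bound ⌊q^n / V_q(n,t)⌋ = ⌊65536/277⌋ = 236.
Step 4: Compare |C| = 196 to 236: satisfied.
The claimed |C| lies below the Hamming bound.


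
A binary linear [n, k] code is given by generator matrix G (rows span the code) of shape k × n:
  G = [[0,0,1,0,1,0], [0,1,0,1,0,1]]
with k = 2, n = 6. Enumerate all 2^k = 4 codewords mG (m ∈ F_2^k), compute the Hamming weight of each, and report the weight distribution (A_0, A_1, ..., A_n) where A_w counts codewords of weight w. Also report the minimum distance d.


Weight distribution: A_0 = 1, A_2 = 1, A_3 = 1, A_5 = 1. Minimum distance d = 2.

Enumerate all 2^2 = 4 messages m ∈ F_2^2.
For each, compute codeword c = mG in F_2^6, then tally its weight.
  m = 00 → c = 000000, weight = 0.
  m = 10 → c = 001010, weight = 2.
  m = 01 → c = 010101, weight = 3.
  m = 11 → c = 011111, weight = 5.
Tally weights:
  weight 0: 1 codewords.
  weight 2: 1 codewords.
  weight 3: 1 codewords.
  weight 5: 1 codewords.
Minimum distance d = smallest w > 0 with A_w > 0 = 2.
Sanity: Σ A_w = 4 = 2^2 = 4 ✓.


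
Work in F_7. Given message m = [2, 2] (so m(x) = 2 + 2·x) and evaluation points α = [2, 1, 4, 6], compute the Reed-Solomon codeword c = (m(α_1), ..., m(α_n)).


c = [6, 4, 3, 0]

Message polynomial: m(x) = 2 + 2·x (mod 7).
For each evaluation point α_i, compute m(α_i) mod 7:
  α_1 = 2: Horner steps 2 → 6, so m(2) = 6.
  α_2 = 1: Horner steps 2 → 4, so m(1) = 4.
  α_3 = 4: Horner steps 2 → 3, so m(4) = 3.
  α_4 = 6: Horner steps 2 → 0, so m(6) = 0.
Codeword c = [6, 4, 3, 0] ∈ F_7^4.


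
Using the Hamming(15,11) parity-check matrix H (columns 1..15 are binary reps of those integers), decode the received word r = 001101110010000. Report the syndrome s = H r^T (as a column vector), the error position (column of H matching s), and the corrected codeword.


s = (0, 1, 0, 1)^T, error position = 5, corrected codeword c = 001111110010000

Compute s = H r^T mod 2 one row at a time:
  s_1 = 1 + 0 + 0 + 1 + 0 + 0 + 0 + 0 = 2 ≡ 0 (mod 2).
  s_2 = 1 + 0 + 1 + 1 + 0 + 0 + 0 + 0 = 3 ≡ 1 (mod 2).
  s_3 = 0 + 1 + 1 + 1 + 0 + 1 + 0 + 0 = 4 ≡ 0 (mod 2).
  s_4 = 0 + 1 + 0 + 1 + 0 + 1 + 0 + 0 = 3 ≡ 1 (mod 2).
s = (0, 1, 0, 1)^T — this equals column 5 of H (binary 0101), so error is at position 5.
Correct: flip bit 5 of r = 001101110010000 to get c = 001111110010000.


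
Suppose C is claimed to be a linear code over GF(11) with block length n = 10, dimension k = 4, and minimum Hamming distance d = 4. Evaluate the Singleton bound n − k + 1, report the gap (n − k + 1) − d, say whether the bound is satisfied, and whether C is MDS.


Singleton RHS = n − k + 1 = 7, slack = 3, bound satisfied, not MDS.

Singleton bound: d ≤ n − k + 1.
Here n = 10, k = 4, so n − k + 1 = 7.
Given d = 4, check d ≤ 7: YES.
Slack = (n − k + 1) − d = 3.
The code is NOT MDS (slack = 3 > 0).
Description: the claimed parameters are [10, 4, 4]_11; such a code would be non-MDS.


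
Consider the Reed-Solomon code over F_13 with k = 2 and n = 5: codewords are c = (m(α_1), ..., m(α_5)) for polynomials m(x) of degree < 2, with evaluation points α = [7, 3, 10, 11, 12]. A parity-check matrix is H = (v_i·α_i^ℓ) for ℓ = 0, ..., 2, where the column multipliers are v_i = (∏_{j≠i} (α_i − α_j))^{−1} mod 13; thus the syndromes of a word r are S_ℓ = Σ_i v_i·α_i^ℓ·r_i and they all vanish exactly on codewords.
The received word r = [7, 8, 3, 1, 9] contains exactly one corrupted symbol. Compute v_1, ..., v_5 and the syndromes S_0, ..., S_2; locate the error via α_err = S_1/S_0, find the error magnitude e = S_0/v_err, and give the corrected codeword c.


S = (3, 7, 12), error at position 4, error magnitude e = 8, c = [7, 8, 3, 6, 9].

Step 1: column multipliers v_i = (∏_{j≠i}(α_i − α_j))^{−1} mod 13.
  i = 1 (α = 7): (7−3)(7−10)(7−11)(7−12) = 4·(−3)·(−4)·(−5) = −240 ≡ 7, so v_1 = 7^{−1} = 2 (mod 13).
  i = 2 (α = 3): (3−7)(3−10)(3−11)(3−12) = (−4)·(−7)·(−8)·(−9) = 2016 ≡ 1, so v_2 = 1^{−1} = 1 (mod 13).
  i = 3 (α = 10): (10−7)(10−3)(10−11)(10−12) = 3·7·(−1)·(−2) = 42 ≡ 3, so v_3 = 3^{−1} = 9 (mod 13).
  i = 4 (α = 11): (11−7)(11−3)(11−10)(11−12) = 4·8·1·(−1) = −32 ≡ 7, so v_4 = 7^{−1} = 2 (mod 13).
  i = 5 (α = 12): (12−7)(12−3)(12−10)(12−11) = 5·9·2·1 = 90 ≡ 12, so v_5 = 12^{−1} = 12 (mod 13).
  v = [2, 1, 9, 2, 12].
Step 2: syndromes of r = [7, 8, 3, 1, 9] (all sums mod 13).
  S_0 = Σ v_i r_i = 2·7 + 1·8 + 9·3 + 2·1 + 12·9 = 159 ≡ 3.
  S_1 = Σ v_i α_i r_i = 2·7·7 + 1·3·8 + 9·10·3 + 2·11·1 + 12·12·9 = 1710 ≡ 7.
  α_i^2 mod 13 = [10, 9, 9, 4, 1].
  S_2 = Σ v_i α_i^2 r_i = 2·10·7 + 1·9·8 + 9·9·3 + 2·4·1 + 12·1·9 = 571 ≡ 12.
  S = (3, 7, 12) ≠ 0, so r is not a codeword (an error is present).
Step 3: locate the error. For a single error e at position i, S_ℓ = v_i·e·α_i^ℓ, so α_err = S_1/S_0.
  S_0^{−1} = 3^{−1} = 9 (mod 13), so α_err = 7·9 = 63 ≡ 11 = α_4. Error position i = 4.
  Consistency check: S_2/S_1 = 12·2 = 24 ≡ 11 = α_err ✓ (single-error assumption holds).
Step 4: error magnitude e = S_0/v_4 = S_0·∏_{j≠4}(α_4 − α_j) = 3·7 = 21 ≡ 8 (mod 13).
Step 5: correct position 4: c_4 = r_4 − e = 1 − 8 ≡ 6 (mod 13). Hence c = [7, 8, 3, 6, 9].
  Check: interpolating c through the α_i gives m(x) = 12 + 3·x (degree < 2) with m(α_i) = c_i for every i, so c is indeed a codeword.


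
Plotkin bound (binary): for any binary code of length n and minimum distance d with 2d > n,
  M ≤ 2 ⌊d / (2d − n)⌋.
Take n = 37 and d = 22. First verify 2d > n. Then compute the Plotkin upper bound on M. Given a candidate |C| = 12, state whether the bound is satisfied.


Plotkin bound M ≤ 6; given |C| = 12 > bound (violated).

Check applicability: 2d = 44, n = 37.
2d − n = 7 > 0, so Plotkin applies.
Compute d/(2d−n) = 22/7 ≈ 3.1429.
⌊d/(2d−n)⌋ = 3.
Plotkin bound: M ≤ 2·3 = 6.
Given |C| = 12, check: VIOLATED.
This |C| is above the Plotkin bound, so no binary code with n = 37, d = 22 and 12 codewords exists.


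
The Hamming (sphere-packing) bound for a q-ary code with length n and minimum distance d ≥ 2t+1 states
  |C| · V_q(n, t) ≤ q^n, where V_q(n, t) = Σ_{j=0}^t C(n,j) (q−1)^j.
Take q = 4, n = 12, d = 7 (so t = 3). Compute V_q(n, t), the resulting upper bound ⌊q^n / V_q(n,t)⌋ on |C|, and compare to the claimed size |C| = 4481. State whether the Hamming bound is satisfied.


V_q(n, t) = 6571, q^n = 16777216, Hamming bound = 2553, |C| = 4481 > bound (violated).

Step 1: Compute V_q(n, t) = Σ_{j=0}^3 C(n, j) (q−1)^j.
  j = 0: C(12,0)·(3)^0 = 1·1 = 1.
  j = 1: C(12,1)·(3)^1 = 12·3 = 36.
  j = 2: C(12,2)·(3)^2 = 66·9 = 594.
  j = 3: C(12,3)·(3)^3 = 220·27 = 5940.
  V_q(n, t) = 1 + 36 + 594 + 5940 = 6571.
Step 2: q^n = 4^12 = 16777216.
Step 3: Hamming bound ⌊q^n / V_q(n,t)⌋ = ⌊16777216/6571⌋ = 2553.
Step 4: Compare |C| = 4481 to 2553: violated.
The claimed |C| lies above the Hamming bound, so no 4-ary code of length 12 with d ≥ 7 can have 4481 codewords.


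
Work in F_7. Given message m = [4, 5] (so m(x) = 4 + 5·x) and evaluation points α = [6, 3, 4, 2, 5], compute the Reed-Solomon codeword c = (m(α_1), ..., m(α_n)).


c = [6, 5, 3, 0, 1]

Message polynomial: m(x) = 4 + 5·x (mod 7).
For each evaluation point α_i, compute m(α_i) mod 7:
  α_1 = 6: Horner steps 5 → 6, so m(6) = 6.
  α_2 = 3: Horner steps 5 → 5, so m(3) = 5.
  α_3 = 4: Horner steps 5 → 3, so m(4) = 3.
  α_4 = 2: Horner steps 5 → 0, so m(2) = 0.
  α_5 = 5: Horner steps 5 → 1, so m(5) = 1.
Codeword c = [6, 5, 3, 0, 1] ∈ F_7^5.


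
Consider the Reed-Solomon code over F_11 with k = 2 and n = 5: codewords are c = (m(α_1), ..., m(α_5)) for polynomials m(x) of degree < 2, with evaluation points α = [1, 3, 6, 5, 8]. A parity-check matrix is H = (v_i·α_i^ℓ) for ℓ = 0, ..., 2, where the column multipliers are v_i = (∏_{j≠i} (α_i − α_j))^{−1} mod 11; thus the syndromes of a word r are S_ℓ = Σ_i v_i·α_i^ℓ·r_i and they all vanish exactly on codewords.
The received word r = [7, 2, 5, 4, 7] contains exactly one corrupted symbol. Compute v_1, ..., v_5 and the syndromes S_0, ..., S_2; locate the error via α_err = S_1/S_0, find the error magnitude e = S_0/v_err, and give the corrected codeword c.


S = (8, 8, 8), error at position 1, error magnitude e = 7, c = [0, 2, 5, 4, 7].

Step 1: column multipliers v_i = (∏_{j≠i}(α_i − α_j))^{−1} mod 11.
  i = 1 (α = 1): (1−3)(1−6)(1−5)(1−8) = (−2)·(−5)·(−4)·(−7) = 280 ≡ 5, so v_1 = 5^{−1} = 9 (mod 11).
  i = 2 (α = 3): (3−1)(3−6)(3−5)(3−8) = 2·(−3)·(−2)·(−5) = −60 ≡ 6, so v_2 = 6^{−1} = 2 (mod 11).
  i = 3 (α = 6): (6−1)(6−3)(6−5)(6−8) = 5·3·1·(−2) = −30 ≡ 3, so v_3 = 3^{−1} = 4 (mod 11).
  i = 4 (α = 5): (5−1)(5−3)(5−6)(5−8) = 4·2·(−1)·(−3) = 24 ≡ 2, so v_4 = 2^{−1} = 6 (mod 11).
  i = 5 (α = 8): (8−1)(8−3)(8−6)(8−5) = 7·5·2·3 = 210 ≡ 1, so v_5 = 1^{−1} = 1 (mod 11).
  v = [9, 2, 4, 6, 1].
Step 2: syndromes of r = [7, 2, 5, 4, 7] (all sums mod 11).
  S_0 = Σ v_i r_i = 9·7 + 2·2 + 4·5 + 6·4 + 1·7 = 118 ≡ 8.
  S_1 = Σ v_i α_i r_i = 9·1·7 + 2·3·2 + 4·6·5 + 6·5·4 + 1·8·7 = 371 ≡ 8.
  α_i^2 mod 11 = [1, 9, 3, 3, 9].
  S_2 = Σ v_i α_i^2 r_i = 9·1·7 + 2·9·2 + 4·3·5 + 6·3·4 + 1·9·7 = 294 ≡ 8.
  S = (8, 8, 8) ≠ 0, so r is not a codeword (an error is present).
Step 3: locate the error. For a single error e at position i, S_ℓ = v_i·e·α_i^ℓ, so α_err = S_1/S_0.
  S_0^{−1} = 8^{−1} = 7 (mod 11), so α_err = 8·7 = 56 ≡ 1 = α_1. Error position i = 1.
  Consistency check: S_2/S_1 = 8·7 = 56 ≡ 1 = α_err ✓ (single-error assumption holds).
Step 4: error magnitude e = S_0/v_1 = S_0·∏_{j≠1}(α_1 − α_j) = 8·5 = 40 ≡ 7 (mod 11).
Step 5: correct position 1: c_1 = r_1 − e = 7 − 7 ≡ 0 (mod 11). Hence c = [0, 2, 5, 4, 7].
  Check: interpolating c through the α_i gives m(x) = 10 + 1·x (degree < 2) with m(α_i) = c_i for every i, so c is indeed a codeword.


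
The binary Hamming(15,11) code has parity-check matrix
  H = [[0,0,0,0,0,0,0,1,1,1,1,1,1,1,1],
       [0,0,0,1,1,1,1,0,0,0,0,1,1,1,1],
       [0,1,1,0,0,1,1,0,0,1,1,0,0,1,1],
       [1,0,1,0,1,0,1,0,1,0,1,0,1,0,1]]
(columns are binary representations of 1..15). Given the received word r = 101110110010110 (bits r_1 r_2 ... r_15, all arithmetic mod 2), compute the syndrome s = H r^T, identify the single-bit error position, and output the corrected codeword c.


s = (0, 1, 0, 0)^T, error position = 4, corrected codeword c = 101010110010110

Compute s = H r^T mod 2 one row at a time:
  s_1 = 1 + 0 + 0 + 1 + 0 + 1 + 1 + 0 = 4 ≡ 0 (mod 2).
  s_2 = 1 + 1 + 0 + 1 + 0 + 1 + 1 + 0 = 5 ≡ 1 (mod 2).
  s_3 = 0 + 1 + 0 + 1 + 0 + 1 + 1 + 0 = 4 ≡ 0 (mod 2).
  s_4 = 1 + 1 + 1 + 1 + 0 + 1 + 1 + 0 = 6 ≡ 0 (mod 2).
s = (0, 1, 0, 0)^T — this equals column 4 of H (binary 0100), so error is at position 4.
Correct: flip bit 4 of r = 101110110010110 to get c = 101010110010110.


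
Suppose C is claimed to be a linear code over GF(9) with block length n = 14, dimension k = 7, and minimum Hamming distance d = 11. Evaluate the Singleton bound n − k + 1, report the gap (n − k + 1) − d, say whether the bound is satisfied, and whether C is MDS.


Singleton RHS = n − k + 1 = 8, slack = -3, bound violated (no such code; not MDS).

Singleton bound: d ≤ n − k + 1.
Here n = 14, k = 7, so n − k + 1 = 8.
Given d = 11, check d ≤ 8: NO.
Slack = (n − k + 1) − d = -3.
The slack is negative: d = 11 exceeds n − k + 1 = 8 by 3, so the Singleton bound is violated and no linear [14, 7, 11]_9 code can exist. In particular it is not MDS (MDS requires d = n − k + 1 exactly).
Description: the claimed parameters are [14, 7, 11]_9; such a code would be impossible (violates the Singleton bound).


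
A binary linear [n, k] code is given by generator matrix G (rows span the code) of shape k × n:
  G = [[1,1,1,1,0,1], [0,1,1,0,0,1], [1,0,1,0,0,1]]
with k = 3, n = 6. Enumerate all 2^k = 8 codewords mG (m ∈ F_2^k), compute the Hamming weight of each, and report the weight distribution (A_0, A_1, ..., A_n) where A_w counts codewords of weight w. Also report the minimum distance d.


Weight distribution: A_0 = 1, A_2 = 3, A_3 = 3, A_5 = 1. Minimum distance d = 2.

Enumerate all 2^3 = 8 messages m ∈ F_2^3.
For each, compute codeword c = mG in F_2^6, then tally its weight.
  m = 000 → c = 000000, weight = 0.
  m = 100 → c = 111101, weight = 5.
  m = 010 → c = 011001, weight = 3.
  m = 110 → c = 100100, weight = 2.
  m = 001 → c = 101001, weight = 3.
  m = 101 → c = 010100, weight = 2.
  m = 011 → c = 110000, weight = 2.
  m = 111 → c = 001101, weight = 3.
Tally weights:
  weight 0: 1 codewords.
  weight 2: 3 codewords.
  weight 3: 3 codewords.
  weight 5: 1 codewords.
Minimum distance d = smallest w > 0 with A_w > 0 = 2.
Sanity: Σ A_w = 8 = 2^3 = 8 ✓.


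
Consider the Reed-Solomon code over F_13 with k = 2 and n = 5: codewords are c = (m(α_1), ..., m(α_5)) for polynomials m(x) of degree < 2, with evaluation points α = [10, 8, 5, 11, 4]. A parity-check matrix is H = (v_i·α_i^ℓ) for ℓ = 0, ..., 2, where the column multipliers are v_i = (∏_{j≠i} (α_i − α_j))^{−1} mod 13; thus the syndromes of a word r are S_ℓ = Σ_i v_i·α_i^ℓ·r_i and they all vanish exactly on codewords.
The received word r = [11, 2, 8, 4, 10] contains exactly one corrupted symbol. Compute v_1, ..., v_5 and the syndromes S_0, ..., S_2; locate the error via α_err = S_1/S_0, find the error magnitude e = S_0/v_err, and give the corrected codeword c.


S = (11, 4, 5), error at position 4, error magnitude e = 8, c = [11, 2, 8, 9, 10].

Step 1: column multipliers v_i = (∏_{j≠i}(α_i − α_j))^{−1} mod 13.
  i = 1 (α = 10): (10−8)(10−5)(10−11)(10−4) = 2·5·(−1)·6 = −60 ≡ 5, so v_1 = 5^{−1} = 8 (mod 13).
  i = 2 (α = 8): (8−10)(8−5)(8−11)(8−4) = (−2)·3·(−3)·4 = 72 ≡ 7, so v_2 = 7^{−1} = 2 (mod 13).
  i = 3 (α = 5): (5−10)(5−8)(5−11)(5−4) = (−5)·(−3)·(−6)·1 = −90 ≡ 1, so v_3 = 1^{−1} = 1 (mod 13).
  i = 4 (α = 11): (11−10)(11−8)(11−5)(11−4) = 1·3·6·7 = 126 ≡ 9, so v_4 = 9^{−1} = 3 (mod 13).
  i = 5 (α = 4): (4−10)(4−8)(4−5)(4−11) = (−6)·(−4)·(−1)·(−7) = 168 ≡ 12, so v_5 = 12^{−1} = 12 (mod 13).
  v = [8, 2, 1, 3, 12].
Step 2: syndromes of r = [11, 2, 8, 4, 10] (all sums mod 13).
  S_0 = Σ v_i r_i = 8·11 + 2·2 + 1·8 + 3·4 + 12·10 = 232 ≡ 11.
  S_1 = Σ v_i α_i r_i = 8·10·11 + 2·8·2 + 1·5·8 + 3·11·4 + 12·4·10 = 1564 ≡ 4.
  α_i^2 mod 13 = [9, 12, 12, 4, 3].
  S_2 = Σ v_i α_i^2 r_i = 8·9·11 + 2·12·2 + 1·12·8 + 3·4·4 + 12·3·10 = 1344 ≡ 5.
  S = (11, 4, 5) ≠ 0, so r is not a codeword (an error is present).
Step 3: locate the error. For a single error e at position i, S_ℓ = v_i·e·α_i^ℓ, so α_err = S_1/S_0.
  S_0^{−1} = 11^{−1} = 6 (mod 13), so α_err = 4·6 = 24 ≡ 11 = α_4. Error position i = 4.
  Consistency check: S_2/S_1 = 5·10 = 50 ≡ 11 = α_err ✓ (single-error assumption holds).
Step 4: error magnitude e = S_0/v_4 = S_0·∏_{j≠4}(α_4 − α_j) = 11·9 = 99 ≡ 8 (mod 13).
Step 5: correct position 4: c_4 = r_4 − e = 4 − 8 ≡ 9 (mod 13). Hence c = [11, 2, 8, 9, 10].
  Check: interpolating c through the α_i gives m(x) = 5 + 11·x (degree < 2) with m(α_i) = c_i for every i, so c is indeed a codeword.


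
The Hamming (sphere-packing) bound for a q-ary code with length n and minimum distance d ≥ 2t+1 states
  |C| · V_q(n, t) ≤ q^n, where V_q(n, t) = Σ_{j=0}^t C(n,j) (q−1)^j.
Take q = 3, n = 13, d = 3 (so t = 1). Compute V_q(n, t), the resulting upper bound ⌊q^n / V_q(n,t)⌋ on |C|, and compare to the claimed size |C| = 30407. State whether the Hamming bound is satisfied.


V_q(n, t) = 27, q^n = 1594323, Hamming bound = 59049, |C| = 30407 ≤ bound (satisfied).

Step 1: Compute V_q(n, t) = Σ_{j=0}^1 C(n, j) (q−1)^j.
  j = 0: C(13,0)·(2)^0 = 1·1 = 1.
  j = 1: C(13,1)·(2)^1 = 13·2 = 26.
  V_q(n, t) = 1 + 26 = 27.
Step 2: q^n = 3^13 = 1594323.
Step 3: Hamming bound ⌊q^n / V_q(n,t)⌋ = ⌊1594323/27⌋ = 59049.
Step 4: Compare |C| = 30407 to 59049: satisfied.
The claimed |C| lies below the Hamming bound.


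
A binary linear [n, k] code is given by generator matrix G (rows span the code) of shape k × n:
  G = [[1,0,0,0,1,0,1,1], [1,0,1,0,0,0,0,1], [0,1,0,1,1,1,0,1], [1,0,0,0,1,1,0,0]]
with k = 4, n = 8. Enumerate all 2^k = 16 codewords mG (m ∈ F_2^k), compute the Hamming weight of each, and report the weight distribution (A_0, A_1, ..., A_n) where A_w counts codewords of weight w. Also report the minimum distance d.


Weight distribution: A_0 = 1, A_3 = 5, A_4 = 5, A_5 = 2, A_6 = 2, A_7 = 1. Minimum distance d = 3.

Enumerate all 2^4 = 16 messages m ∈ F_2^4.
For each, compute codeword c = mG in F_2^8, then tally its weight.
  m = 0000 → c = 00000000, weight = 0.
  m = 1000 → c = 10001011, weight = 4.
  m = 0100 → c = 10100001, weight = 3.
  m = 1100 → c = 00101010, weight = 3.
  m = 0010 → c = 01011101, weight = 5.
  m = 1010 → c = 11010110, weight = 5.
  m = 0110 → c = 11111100, weight = 6.
  m = 1110 → c = 01110111, weight = 6.
  m = 0001 → c = 10001100, weight = 3.
  m = 1001 → c = 00000111, weight = 3.
  m = 0101 → c = 00101101, weight = 4.
  m = 1101 → c = 10100110, weight = 4.
  m = 0011 → c = 11010001, weight = 4.
  m = 1011 → c = 01011010, weight = 4.
  m = 0111 → c = 01110000, weight = 3.
  m = 1111 → c = 11111011, weight = 7.
Tally weights:
  weight 0: 1 codewords.
  weight 3: 5 codewords.
  weight 4: 5 codewords.
  weight 5: 2 codewords.
  weight 6: 2 codewords.
  weight 7: 1 codewords.
Minimum distance d = smallest w > 0 with A_w > 0 = 3.
Sanity: Σ A_w = 16 = 2^4 = 16 ✓.


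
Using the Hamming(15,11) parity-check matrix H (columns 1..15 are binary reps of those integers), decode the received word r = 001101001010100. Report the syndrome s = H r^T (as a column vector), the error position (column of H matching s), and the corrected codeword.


s = (1, 1, 1, 0)^T, error position = 14, corrected codeword c = 001101001010110

Compute s = H r^T mod 2 one row at a time:
  s_1 = 0 + 1 + 0 + 1 + 0 + 1 + 0 + 0 = 3 ≡ 1 (mod 2).
  s_2 = 1 + 0 + 1 + 0 + 0 + 1 + 0 + 0 = 3 ≡ 1 (mod 2).
  s_3 = 0 + 1 + 1 + 0 + 0 + 1 + 0 + 0 = 3 ≡ 1 (mod 2).
  s_4 = 0 + 1 + 0 + 0 + 1 + 1 + 1 + 0 = 4 ≡ 0 (mod 2).
s = (1, 1, 1, 0)^T — this equals column 14 of H (binary 1110), so error is at position 14.
Correct: flip bit 14 of r = 001101001010100 to get c = 001101001010110.


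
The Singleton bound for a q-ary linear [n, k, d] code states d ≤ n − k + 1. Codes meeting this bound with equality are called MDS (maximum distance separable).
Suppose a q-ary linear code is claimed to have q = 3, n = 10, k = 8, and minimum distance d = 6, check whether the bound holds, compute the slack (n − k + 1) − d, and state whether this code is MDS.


Singleton RHS = n − k + 1 = 3, slack = -3, bound violated (no such code; not MDS).

Singleton bound: d ≤ n − k + 1.
Here n = 10, k = 8, so n − k + 1 = 3.
Given d = 6, check d ≤ 3: NO.
Slack = (n − k + 1) − d = -3.
The slack is negative: d = 6 exceeds n − k + 1 = 3 by 3, so the Singleton bound is violated and no linear [10, 8, 6]_3 code can exist. In particular it is not MDS (MDS requires d = n − k + 1 exactly).
Description: the claimed parameters are [10, 8, 6]_3; such a code would be impossible (violates the Singleton bound).


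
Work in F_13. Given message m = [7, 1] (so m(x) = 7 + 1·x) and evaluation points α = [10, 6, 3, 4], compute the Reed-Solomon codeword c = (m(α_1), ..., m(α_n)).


c = [4, 0, 10, 11]

Message polynomial: m(x) = 7 + 1·x (mod 13).
For each evaluation point α_i, compute m(α_i) mod 13:
  α_1 = 10: Horner steps 1 → 4, so m(10) = 4.
  α_2 = 6: Horner steps 1 → 0, so m(6) = 0.
  α_3 = 3: Horner steps 1 → 10, so m(3) = 10.
  α_4 = 4: Horner steps 1 → 11, so m(4) = 11.
Codeword c = [4, 0, 10, 11] ∈ F_13^4.


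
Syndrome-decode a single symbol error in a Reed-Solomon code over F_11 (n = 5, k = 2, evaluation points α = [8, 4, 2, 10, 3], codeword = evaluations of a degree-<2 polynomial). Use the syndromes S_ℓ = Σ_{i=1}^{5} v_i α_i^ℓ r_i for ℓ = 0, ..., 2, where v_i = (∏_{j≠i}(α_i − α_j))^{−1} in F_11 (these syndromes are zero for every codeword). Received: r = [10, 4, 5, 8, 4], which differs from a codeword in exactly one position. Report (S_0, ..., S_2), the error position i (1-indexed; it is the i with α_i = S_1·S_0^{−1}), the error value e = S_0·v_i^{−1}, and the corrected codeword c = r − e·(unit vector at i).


S = (3, 1, 4), error at position 2, error magnitude e = 1, c = [10, 3, 5, 8, 4].

Step 1: column multipliers v_i = (∏_{j≠i}(α_i − α_j))^{−1} mod 11.
  i = 1 (α = 8): (8−4)(8−2)(8−10)(8−3) = 4·6·(−2)·5 = −240 ≡ 2, so v_1 = 2^{−1} = 6 (mod 11).
  i = 2 (α = 4): (4−8)(4−2)(4−10)(4−3) = (−4)·2·(−6)·1 = 48 ≡ 4, so v_2 = 4^{−1} = 3 (mod 11).
  i = 3 (α = 2): (2−8)(2−4)(2−10)(2−3) = (−6)·(−2)·(−8)·(−1) = 96 ≡ 8, so v_3 = 8^{−1} = 7 (mod 11).
  i = 4 (α = 10): (10−8)(10−4)(10−2)(10−3) = 2·6·8·7 = 672 ≡ 1, so v_4 = 1^{−1} = 1 (mod 11).
  i = 5 (α = 3): (3−8)(3−4)(3−2)(3−10) = (−5)·(−1)·1·(−7) = −35 ≡ 9, so v_5 = 9^{−1} = 5 (mod 11).
  v = [6, 3, 7, 1, 5].
Step 2: syndromes of r = [10, 4, 5, 8, 4] (all sums mod 11).
  S_0 = Σ v_i r_i = 6·10 + 3·4 + 7·5 + 1·8 + 5·4 = 135 ≡ 3.
  S_1 = Σ v_i α_i r_i = 6·8·10 + 3·4·4 + 7·2·5 + 1·10·8 + 5·3·4 = 738 ≡ 1.
  α_i^2 mod 11 = [9, 5, 4, 1, 9].
  S_2 = Σ v_i α_i^2 r_i = 6·9·10 + 3·5·4 + 7·4·5 + 1·1·8 + 5·9·4 = 928 ≡ 4.
  S = (3, 1, 4) ≠ 0, so r is not a codeword (an error is present).
Step 3: locate the error. For a single error e at position i, S_ℓ = v_i·e·α_i^ℓ, so α_err = S_1/S_0.
  S_0^{−1} = 3^{−1} = 4 (mod 11), so α_err = 1·4 = 4 ≡ 4 = α_2. Error position i = 2.
  Consistency check: S_2/S_1 = 4·1 = 4 ≡ 4 = α_err ✓ (single-error assumption holds).
Step 4: error magnitude e = S_0/v_2 = S_0·∏_{j≠2}(α_2 − α_j) = 3·4 = 12 ≡ 1 (mod 11).
Step 5: correct position 2: c_2 = r_2 − e = 4 − 1 ≡ 3 (mod 11). Hence c = [10, 3, 5, 8, 4].
  Check: interpolating c through the α_i gives m(x) = 7 + 10·x (degree < 2) with m(α_i) = c_i for every i, so c is indeed a codeword.


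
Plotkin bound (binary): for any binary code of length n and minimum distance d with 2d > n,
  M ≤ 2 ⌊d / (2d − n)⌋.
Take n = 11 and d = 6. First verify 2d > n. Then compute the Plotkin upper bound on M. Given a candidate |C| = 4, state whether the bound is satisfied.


Plotkin bound M ≤ 12; given |C| = 4 ≤ bound (satisfied).

Check applicability: 2d = 12, n = 11.
2d − n = 1 > 0, so Plotkin applies.
Compute d/(2d−n) = 6/1 ≈ 6.0000.
⌊d/(2d−n)⌋ = 6.
Plotkin bound: M ≤ 2·6 = 12.
Given |C| = 4, check: satisfied.
This |C| is below the Plotkin bound.


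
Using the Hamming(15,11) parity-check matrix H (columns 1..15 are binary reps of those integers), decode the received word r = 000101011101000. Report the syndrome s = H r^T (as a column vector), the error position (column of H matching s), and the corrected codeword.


s = (0, 1, 0, 1)^T, error position = 5, corrected codeword c = 000111011101000

Compute s = H r^T mod 2 one row at a time:
  s_1 = 1 + 1 + 1 + 0 + 1 + 0 + 0 + 0 = 4 ≡ 0 (mod 2).
  s_2 = 1 + 0 + 1 + 0 + 1 + 0 + 0 + 0 = 3 ≡ 1 (mod 2).
  s_3 = 0 + 0 + 1 + 0 + 1 + 0 + 0 + 0 = 2 ≡ 0 (mod 2).
  s_4 = 0 + 0 + 0 + 0 + 1 + 0 + 0 + 0 = 1 ≡ 1 (mod 2).
s = (0, 1, 0, 1)^T — this equals column 5 of H (binary 0101), so error is at position 5.
Correct: flip bit 5 of r = 000101011101000 to get c = 000111011101000.


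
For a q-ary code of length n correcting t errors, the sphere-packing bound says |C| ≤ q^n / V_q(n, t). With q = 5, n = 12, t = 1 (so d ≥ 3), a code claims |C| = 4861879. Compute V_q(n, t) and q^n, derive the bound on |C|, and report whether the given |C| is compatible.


V_q(n, t) = 49, q^n = 244140625, Hamming bound = 4982461, |C| = 4861879 ≤ bound (satisfied).

Step 1: Compute V_q(n, t) = Σ_{j=0}^1 C(n, j) (q−1)^j.
  j = 0: C(12,0)·(4)^0 = 1·1 = 1.
  j = 1: C(12,1)·(4)^1 = 12·4 = 48.
  V_q(n, t) = 1 + 48 = 49.
Step 2: q^n = 5^12 = 244140625.
Step 3: Hamming bound ⌊q^n / V_q(n,t)⌋ = ⌊244140625/49⌋ = 4982461.
Step 4: Compare |C| = 4861879 to 4982461: satisfied.
The claimed |C| lies below the Hamming bound.


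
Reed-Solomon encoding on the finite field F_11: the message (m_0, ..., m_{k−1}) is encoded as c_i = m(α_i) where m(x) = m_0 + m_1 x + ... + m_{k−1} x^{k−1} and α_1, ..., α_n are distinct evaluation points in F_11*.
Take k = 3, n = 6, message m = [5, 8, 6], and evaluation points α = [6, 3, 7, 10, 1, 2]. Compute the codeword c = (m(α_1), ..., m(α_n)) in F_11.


c = [5, 6, 3, 3, 8, 1]

Message polynomial: m(x) = 5 + 8·x + 6·x^2 (mod 11).
For each evaluation point α_i, compute m(α_i) mod 11:
  α_1 = 6: Horner steps 6 → 0 → 5, so m(6) = 5.
  α_2 = 3: Horner steps 6 → 4 → 6, so m(3) = 6.
  α_3 = 7: Horner steps 6 → 6 → 3, so m(7) = 3.
  α_4 = 10: Horner steps 6 → 2 → 3, so m(10) = 3.
  α_5 = 1: Horner steps 6 → 3 → 8, so m(1) = 8.
  α_6 = 2: Horner steps 6 → 9 → 1, so m(2) = 1.
Codeword c = [5, 6, 3, 3, 8, 1] ∈ F_11^6.


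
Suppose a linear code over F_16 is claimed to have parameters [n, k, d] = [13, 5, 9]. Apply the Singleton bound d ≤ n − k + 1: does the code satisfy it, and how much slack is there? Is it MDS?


Singleton RHS = n − k + 1 = 9, slack = 0, bound satisfied, MDS.

Singleton bound: d ≤ n − k + 1.
Here n = 13, k = 5, so n − k + 1 = 9.
Given d = 9, check d ≤ 9: YES.
Slack = (n − k + 1) − d = 0.
The code is MDS (slack = 0).
Description: the claimed parameters are [13, 5, 9]_16; such a code would be MDS (meets Singleton bound).


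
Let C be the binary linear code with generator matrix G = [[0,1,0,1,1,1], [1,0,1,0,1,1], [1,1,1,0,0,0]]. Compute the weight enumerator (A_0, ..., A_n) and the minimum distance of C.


Weight distribution: A_0 = 1, A_1 = 1, A_3 = 2, A_4 = 3, A_5 = 1. Minimum distance d = 1.

Enumerate all 2^3 = 8 messages m ∈ F_2^3.
For each, compute codeword c = mG in F_2^6, then tally its weight.
  m = 000 → c = 000000, weight = 0.
  m = 100 → c = 010111, weight = 4.
  m = 010 → c = 101011, weight = 4.
  m = 110 → c = 111100, weight = 4.
  m = 001 → c = 111000, weight = 3.
  m = 101 → c = 101111, weight = 5.
  m = 011 → c = 010011, weight = 3.
  m = 111 → c = 000100, weight = 1.
Tally weights:
  weight 0: 1 codewords.
  weight 1: 1 codewords.
  weight 3: 2 codewords.
  weight 4: 3 codewords.
  weight 5: 1 codewords.
Minimum distance d = smallest w > 0 with A_w > 0 = 1.
Sanity: Σ A_w = 8 = 2^3 = 8 ✓.


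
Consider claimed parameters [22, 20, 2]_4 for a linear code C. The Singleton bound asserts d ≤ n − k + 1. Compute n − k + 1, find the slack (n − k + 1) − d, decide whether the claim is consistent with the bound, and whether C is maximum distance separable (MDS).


Singleton RHS = n − k + 1 = 3, slack = 1, bound satisfied, not MDS.

Singleton bound: d ≤ n − k + 1.
Here n = 22, k = 20, so n − k + 1 = 3.
Given d = 2, check d ≤ 3: YES.
Slack = (n − k + 1) − d = 1.
The code is NOT MDS (slack = 1 > 0).
Description: the claimed parameters are [22, 20, 2]_4; such a code would be non-MDS.


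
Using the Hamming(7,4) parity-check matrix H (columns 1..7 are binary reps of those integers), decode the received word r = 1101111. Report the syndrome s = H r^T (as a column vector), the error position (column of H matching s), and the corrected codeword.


s = (0, 1, 1)^T, error position = 3, corrected codeword c = 1111111

Compute s = H r^T mod 2 one row at a time:
  s_1 = 1 + 1 + 1 + 1 = 4 ≡ 0 (mod 2).
  s_2 = 1 + 0 + 1 + 1 = 3 ≡ 1 (mod 2).
  s_3 = 1 + 0 + 1 + 1 = 3 ≡ 1 (mod 2).
s = (0, 1, 1)^T — this equals column 3 of H (binary 011), so error is at position 3.
Correct: flip bit 3 of r = 1101111 to get c = 1111111.


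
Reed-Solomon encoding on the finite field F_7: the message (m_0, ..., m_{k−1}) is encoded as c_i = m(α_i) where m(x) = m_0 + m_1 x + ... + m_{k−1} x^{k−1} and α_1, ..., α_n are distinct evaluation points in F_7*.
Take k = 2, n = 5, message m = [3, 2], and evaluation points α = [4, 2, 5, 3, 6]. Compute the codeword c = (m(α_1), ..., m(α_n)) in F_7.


c = [4, 0, 6, 2, 1]

Message polynomial: m(x) = 3 + 2·x (mod 7).
For each evaluation point α_i, compute m(α_i) mod 7:
  α_1 = 4: Horner steps 2 → 4, so m(4) = 4.
  α_2 = 2: Horner steps 2 → 0, so m(2) = 0.
  α_3 = 5: Horner steps 2 → 6, so m(5) = 6.
  α_4 = 3: Horner steps 2 → 2, so m(3) = 2.
  α_5 = 6: Horner steps 2 → 1, so m(6) = 1.
Codeword c = [4, 0, 6, 2, 1] ∈ F_7^5.


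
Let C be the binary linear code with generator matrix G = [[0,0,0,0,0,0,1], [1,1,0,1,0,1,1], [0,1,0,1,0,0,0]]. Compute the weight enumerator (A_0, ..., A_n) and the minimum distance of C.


Weight distribution: A_0 = 1, A_1 = 1, A_2 = 2, A_3 = 2, A_4 = 1, A_5 = 1. Minimum distance d = 1.

Enumerate all 2^3 = 8 messages m ∈ F_2^3.
For each, compute codeword c = mG in F_2^7, then tally its weight.
  m = 000 → c = 0000000, weight = 0.
  m = 100 → c = 0000001, weight = 1.
  m = 010 → c = 1101011, weight = 5.
  m = 110 → c = 1101010, weight = 4.
  m = 001 → c = 0101000, weight = 2.
  m = 101 → c = 0101001, weight = 3.
  m = 011 → c = 1000011, weight = 3.
  m = 111 → c = 1000010, weight = 2.
Tally weights:
  weight 0: 1 codewords.
  weight 1: 1 codewords.
  weight 2: 2 codewords.
  weight 3: 2 codewords.
  weight 4: 1 codewords.
  weight 5: 1 codewords.
Minimum distance d = smallest w > 0 with A_w > 0 = 1.
Sanity: Σ A_w = 8 = 2^3 = 8 ✓.


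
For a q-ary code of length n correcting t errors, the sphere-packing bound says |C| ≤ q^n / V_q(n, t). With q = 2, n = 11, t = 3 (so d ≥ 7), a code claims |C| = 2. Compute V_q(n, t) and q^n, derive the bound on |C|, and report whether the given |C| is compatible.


V_q(n, t) = 232, q^n = 2048, Hamming bound = 8, |C| = 2 ≤ bound (satisfied).

Step 1: Compute V_q(n, t) = Σ_{j=0}^3 C(n, j) (q−1)^j.
  j = 0: C(11,0)·(1)^0 = 1·1 = 1.
  j = 1: C(11,1)·(1)^1 = 11·1 = 11.
  j = 2: C(11,2)·(1)^2 = 55·1 = 55.
  j = 3: C(11,3)·(1)^3 = 165·1 = 165.
  V_q(n, t) = 1 + 11 + 55 + 165 = 232.
Step 2: q^n = 2^11 = 2048.
Step 3: Hamming bound ⌊q^n / V_q(n,t)⌋ = ⌊2048/232⌋ = 8.
Step 4: Compare |C| = 2 to 8: satisfied.
The claimed |C| lies below the Hamming bound.


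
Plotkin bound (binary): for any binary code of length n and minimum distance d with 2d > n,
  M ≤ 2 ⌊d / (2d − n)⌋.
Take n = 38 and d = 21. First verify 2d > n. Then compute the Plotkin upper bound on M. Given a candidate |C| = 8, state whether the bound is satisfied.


Plotkin bound M ≤ 10; given |C| = 8 ≤ bound (satisfied).

Check applicability: 2d = 42, n = 38.
2d − n = 4 > 0, so Plotkin applies.
Compute d/(2d−n) = 21/4 ≈ 5.2500.
⌊d/(2d−n)⌋ = 5.
Plotkin bound: M ≤ 2·5 = 10.
Given |C| = 8, check: satisfied.
This |C| is below the Plotkin bound.


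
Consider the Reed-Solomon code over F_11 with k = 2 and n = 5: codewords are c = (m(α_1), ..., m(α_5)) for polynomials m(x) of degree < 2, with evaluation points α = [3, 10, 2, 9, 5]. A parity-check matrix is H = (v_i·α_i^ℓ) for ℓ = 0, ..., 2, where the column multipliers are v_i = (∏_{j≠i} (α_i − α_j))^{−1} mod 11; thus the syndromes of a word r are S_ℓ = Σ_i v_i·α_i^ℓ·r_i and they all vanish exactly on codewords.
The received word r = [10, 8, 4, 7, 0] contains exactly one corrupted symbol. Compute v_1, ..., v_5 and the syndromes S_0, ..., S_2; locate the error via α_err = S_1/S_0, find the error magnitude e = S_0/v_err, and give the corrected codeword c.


S = (2, 7, 8), error at position 4, error magnitude e = 5, c = [10, 8, 4, 2, 0].

Step 1: column multipliers v_i = (∏_{j≠i}(α_i − α_j))^{−1} mod 11.
  i = 1 (α = 3): (3−10)(3−2)(3−9)(3−5) = (−7)·1·(−6)·(−2) = −84 ≡ 4, so v_1 = 4^{−1} = 3 (mod 11).
  i = 2 (α = 10): (10−3)(10−2)(10−9)(10−5) = 7·8·1·5 = 280 ≡ 5, so v_2 = 5^{−1} = 9 (mod 11).
  i = 3 (α = 2): (2−3)(2−10)(2−9)(2−5) = (−1)·(−8)·(−7)·(−3) = 168 ≡ 3, so v_3 = 3^{−1} = 4 (mod 11).
  i = 4 (α = 9): (9−3)(9−10)(9−2)(9−5) = 6·(−1)·7·4 = −168 ≡ 8, so v_4 = 8^{−1} = 7 (mod 11).
  i = 5 (α = 5): (5−3)(5−10)(5−2)(5−9) = 2·(−5)·3·(−4) = 120 ≡ 10, so v_5 = 10^{−1} = 10 (mod 11).
  v = [3, 9, 4, 7, 10].
Step 2: syndromes of r = [10, 8, 4, 7, 0] (all sums mod 11).
  S_0 = Σ v_i r_i = 3·10 + 9·8 + 4·4 + 7·7 + 10·0 = 167 ≡ 2.
  S_1 = Σ v_i α_i r_i = 3·3·10 + 9·10·8 + 4·2·4 + 7·9·7 + 10·5·0 = 1283 ≡ 7.
  α_i^2 mod 11 = [9, 1, 4, 4, 3].
  S_2 = Σ v_i α_i^2 r_i = 3·9·10 + 9·1·8 + 4·4·4 + 7·4·7 + 10·3·0 = 602 ≡ 8.
  S = (2, 7, 8) ≠ 0, so r is not a codeword (an error is present).
Step 3: locate the error. For a single error e at position i, S_ℓ = v_i·e·α_i^ℓ, so α_err = S_1/S_0.
  S_0^{−1} = 2^{−1} = 6 (mod 11), so α_err = 7·6 = 42 ≡ 9 = α_4. Error position i = 4.
  Consistency check: S_2/S_1 = 8·8 = 64 ≡ 9 = α_err ✓ (single-error assumption holds).
Step 4: error magnitude e = S_0/v_4 = S_0·∏_{j≠4}(α_4 − α_j) = 2·8 = 16 ≡ 5 (mod 11).
Step 5: correct position 4: c_4 = r_4 − e = 7 − 5 ≡ 2 (mod 11). Hence c = [10, 8, 4, 2, 0].
  Check: interpolating c through the α_i gives m(x) = 3 + 6·x (degree < 2) with m(α_i) = c_i for every i, so c is indeed a codeword.


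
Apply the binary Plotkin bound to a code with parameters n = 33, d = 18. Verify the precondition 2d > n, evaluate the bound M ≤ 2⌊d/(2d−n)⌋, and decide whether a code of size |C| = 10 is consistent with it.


Plotkin bound M ≤ 12; given |C| = 10 ≤ bound (satisfied).

Check applicability: 2d = 36, n = 33.
2d − n = 3 > 0, so Plotkin applies.
Compute d/(2d−n) = 18/3 ≈ 6.0000.
⌊d/(2d−n)⌋ = 6.
Plotkin bound: M ≤ 2·6 = 12.
Given |C| = 10, check: satisfied.
This |C| is below the Plotkin bound.


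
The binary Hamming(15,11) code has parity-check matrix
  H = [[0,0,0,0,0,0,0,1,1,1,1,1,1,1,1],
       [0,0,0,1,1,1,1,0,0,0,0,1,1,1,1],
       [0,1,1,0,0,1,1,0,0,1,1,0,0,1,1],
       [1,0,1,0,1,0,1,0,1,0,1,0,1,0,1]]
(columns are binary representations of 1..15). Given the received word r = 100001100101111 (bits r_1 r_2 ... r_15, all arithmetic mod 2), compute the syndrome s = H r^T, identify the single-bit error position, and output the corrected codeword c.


s = (1, 0, 1, 0)^T, error position = 10, corrected codeword c = 100001100001111

Compute s = H r^T mod 2 one row at a time:
  s_1 = 0 + 0 + 1 + 0 + 1 + 1 + 1 + 1 = 5 ≡ 1 (mod 2).
  s_2 = 0 + 0 + 1 + 1 + 1 + 1 + 1 + 1 = 6 ≡ 0 (mod 2).
  s_3 = 0 + 0 + 1 + 1 + 1 + 0 + 1 + 1 = 5 ≡ 1 (mod 2).
  s_4 = 1 + 0 + 0 + 1 + 0 + 0 + 1 + 1 = 4 ≡ 0 (mod 2).
s = (1, 0, 1, 0)^T — this equals column 10 of H (binary 1010), so error is at position 10.
Correct: flip bit 10 of r = 100001100101111 to get c = 100001100001111.


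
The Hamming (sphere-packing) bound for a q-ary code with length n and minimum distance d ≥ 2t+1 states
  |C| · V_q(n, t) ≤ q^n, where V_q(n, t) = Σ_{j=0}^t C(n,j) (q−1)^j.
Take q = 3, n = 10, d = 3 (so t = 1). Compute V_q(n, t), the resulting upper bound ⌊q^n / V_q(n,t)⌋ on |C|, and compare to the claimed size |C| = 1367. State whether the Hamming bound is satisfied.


V_q(n, t) = 21, q^n = 59049, Hamming bound = 2811, |C| = 1367 ≤ bound (satisfied).

Step 1: Compute V_q(n, t) = Σ_{j=0}^1 C(n, j) (q−1)^j.
  j = 0: C(10,0)·(2)^0 = 1·1 = 1.
  j = 1: C(10,1)·(2)^1 = 10·2 = 20.
  V_q(n, t) = 1 + 20 = 21.
Step 2: q^n = 3^10 = 59049.
Step 3: Hamming bound ⌊q^n / V_q(n,t)⌋ = ⌊59049/21⌋ = 2811.
Step 4: Compare |C| = 1367 to 2811: satisfied.
The claimed |C| lies below the Hamming bound.


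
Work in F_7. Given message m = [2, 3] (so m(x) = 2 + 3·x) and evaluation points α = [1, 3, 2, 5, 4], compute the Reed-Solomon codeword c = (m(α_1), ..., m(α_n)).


c = [5, 4, 1, 3, 0]

Message polynomial: m(x) = 2 + 3·x (mod 7).
For each evaluation point α_i, compute m(α_i) mod 7:
  α_1 = 1: Horner steps 3 → 5, so m(1) = 5.
  α_2 = 3: Horner steps 3 → 4, so m(3) = 4.
  α_3 = 2: Horner steps 3 → 1, so m(2) = 1.
  α_4 = 5: Horner steps 3 → 3, so m(5) = 3.
  α_5 = 4: Horner steps 3 → 0, so m(4) = 0.
Codeword c = [5, 4, 1, 3, 0] ∈ F_7^5.


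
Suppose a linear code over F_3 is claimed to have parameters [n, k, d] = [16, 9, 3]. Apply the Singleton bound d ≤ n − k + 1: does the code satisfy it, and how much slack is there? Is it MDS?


Singleton RHS = n − k + 1 = 8, slack = 5, bound satisfied, not MDS.

Singleton bound: d ≤ n − k + 1.
Here n = 16, k = 9, so n − k + 1 = 8.
Given d = 3, check d ≤ 8: YES.
Slack = (n − k + 1) − d = 5.
The code is NOT MDS (slack = 5 > 0).
Description: the claimed parameters are [16, 9, 3]_3; such a code would be non-MDS.


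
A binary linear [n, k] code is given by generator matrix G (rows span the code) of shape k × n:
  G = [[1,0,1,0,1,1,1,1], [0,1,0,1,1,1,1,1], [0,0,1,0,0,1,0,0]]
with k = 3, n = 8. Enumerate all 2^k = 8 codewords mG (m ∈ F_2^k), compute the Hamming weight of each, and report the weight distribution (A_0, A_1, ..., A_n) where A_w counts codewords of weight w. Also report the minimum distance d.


Weight distribution: A_0 = 1, A_2 = 1, A_4 = 3, A_6 = 3. Minimum distance d = 2.

Enumerate all 2^3 = 8 messages m ∈ F_2^3.
For each, compute codeword c = mG in F_2^8, then tally its weight.
  m = 000 → c = 00000000, weight = 0.
  m = 100 → c = 10101111, weight = 6.
  m = 010 → c = 01011111, weight = 6.
  m = 110 → c = 11110000, weight = 4.
  m = 001 → c = 00100100, weight = 2.
  m = 101 → c = 10001011, weight = 4.
  m = 011 → c = 01111011, weight = 6.
  m = 111 → c = 11010100, weight = 4.
Tally weights:
  weight 0: 1 codewords.
  weight 2: 1 codewords.
  weight 4: 3 codewords.
  weight 6: 3 codewords.
Minimum distance d = smallest w > 0 with A_w > 0 = 2.
Sanity: Σ A_w = 8 = 2^3 = 8 ✓.


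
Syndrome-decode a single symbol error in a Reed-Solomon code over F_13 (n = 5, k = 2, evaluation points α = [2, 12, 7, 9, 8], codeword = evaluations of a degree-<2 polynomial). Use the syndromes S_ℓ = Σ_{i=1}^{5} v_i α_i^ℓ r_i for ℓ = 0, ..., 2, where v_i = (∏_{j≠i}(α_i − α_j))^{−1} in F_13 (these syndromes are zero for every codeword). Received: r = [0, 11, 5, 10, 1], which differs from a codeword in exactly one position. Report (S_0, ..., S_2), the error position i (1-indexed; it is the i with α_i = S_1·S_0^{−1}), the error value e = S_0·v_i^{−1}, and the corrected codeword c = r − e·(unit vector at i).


S = (2, 4, 8), error at position 1, error magnitude e = 1, c = [12, 11, 5, 10, 1].

Step 1: column multipliers v_i = (∏_{j≠i}(α_i − α_j))^{−1} mod 13.
  i = 1 (α = 2): (2−12)(2−7)(2−9)(2−8) = (−10)·(−5)·(−7)·(−6) = 2100 ≡ 7, so v_1 = 7^{−1} = 2 (mod 13).
  i = 2 (α = 12): (12−2)(12−7)(12−9)(12−8) = 10·5·3·4 = 600 ≡ 2, so v_2 = 2^{−1} = 7 (mod 13).
  i = 3 (α = 7): (7−2)(7−12)(7−9)(7−8) = 5·(−5)·(−2)·(−1) = −50 ≡ 2, so v_3 = 2^{−1} = 7 (mod 13).
  i = 4 (α = 9): (9−2)(9−12)(9−7)(9−8) = 7·(−3)·2·1 = −42 ≡ 10, so v_4 = 10^{−1} = 4 (mod 13).
  i = 5 (α = 8): (8−2)(8−12)(8−7)(8−9) = 6·(−4)·1·(−1) = 24 ≡ 11, so v_5 = 11^{−1} = 6 (mod 13).
  v = [2, 7, 7, 4, 6].
Step 2: syndromes of r = [0, 11, 5, 10, 1] (all sums mod 13).
  S_0 = Σ v_i r_i = 2·0 + 7·11 + 7·5 + 4·10 + 6·1 = 158 ≡ 2.
  S_1 = Σ v_i α_i r_i = 2·2·0 + 7·12·11 + 7·7·5 + 4·9·10 + 6·8·1 = 1577 ≡ 4.
  α_i^2 mod 13 = [4, 1, 10, 3, 12].
  S_2 = Σ v_i α_i^2 r_i = 2·4·0 + 7·1·11 + 7·10·5 + 4·3·10 + 6·12·1 = 619 ≡ 8.
  S = (2, 4, 8) ≠ 0, so r is not a codeword (an error is present).
Step 3: locate the error. For a single error e at position i, S_ℓ = v_i·e·α_i^ℓ, so α_err = S_1/S_0.
  S_0^{−1} = 2^{−1} = 7 (mod 13), so α_err = 4·7 = 28 ≡ 2 = α_1. Error position i = 1.
  Consistency check: S_2/S_1 = 8·10 = 80 ≡ 2 = α_err ✓ (single-error assumption holds).
Step 4: error magnitude e = S_0/v_1 = S_0·∏_{j≠1}(α_1 − α_j) = 2·7 = 14 ≡ 1 (mod 13).
Step 5: correct position 1: c_1 = r_1 − e = 0 − 1 ≡ 12 (mod 13). Hence c = [12, 11, 5, 10, 1].
  Check: interpolating c through the α_i gives m(x) = 7 + 9·x (degree < 2) with m(α_i) = c_i for every i, so c is indeed a codeword.
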